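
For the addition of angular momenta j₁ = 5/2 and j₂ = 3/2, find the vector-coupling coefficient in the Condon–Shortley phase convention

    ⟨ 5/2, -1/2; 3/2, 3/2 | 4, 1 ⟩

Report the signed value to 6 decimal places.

j₁+j₂−J=0  J+j₁−j₂=5  J−j₁+j₂=3  j₁+j₂+J+1=9
(j₁±m₁, j₂±m₂, J±M) = (2,3,3,0,5,3)
P² = 6480/7
sum k=0..0:
  [0] +1/72 = 1/72
S = 1/72
C² = P²·S² = 5/28 ; C = +0.422577

+0.422577  (= +√(5/28))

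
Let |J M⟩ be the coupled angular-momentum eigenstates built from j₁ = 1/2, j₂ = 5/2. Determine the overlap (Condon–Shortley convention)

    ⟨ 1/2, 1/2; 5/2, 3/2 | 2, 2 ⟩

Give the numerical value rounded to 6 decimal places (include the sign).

triangle: 1!*0!*4!/6! = 24/720
(j±m)!: 1!*0!*4!*1!*4!*0! = 576
prefactor² = (2J+1)*Δ*N² = 96
  k=0: +1/(0!*1!*0!*4!*0!*0!) = 1/24
Σ = 1/24  ⇒  CG² = 96*1/24² = 1/6
CG = +√(1/6) = +0.408248

+0.408248  (= +√(1/6))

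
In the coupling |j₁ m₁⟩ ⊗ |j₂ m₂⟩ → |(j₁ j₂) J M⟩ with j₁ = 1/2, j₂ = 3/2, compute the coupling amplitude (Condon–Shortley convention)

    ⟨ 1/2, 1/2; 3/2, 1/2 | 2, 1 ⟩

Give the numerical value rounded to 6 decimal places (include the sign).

+0.866025  (= +√(3/4))

√[5·0!1!3!/5! · 1!0!2!1!3!1!] = √(3)
  +(−1)^0/∏(0,0,0,2,1,1)! = 1/2  (running 1/2)
⟨..|..⟩ = √(3)·(1/2) = +0.866025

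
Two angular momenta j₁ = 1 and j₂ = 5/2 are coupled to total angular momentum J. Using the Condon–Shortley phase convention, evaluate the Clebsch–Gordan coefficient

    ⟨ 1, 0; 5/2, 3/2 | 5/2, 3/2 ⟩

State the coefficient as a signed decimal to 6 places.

triangle: 1!*1!*4!/7! = 24/5040
(j±m)!: 1!*1!*4!*1!*4!*1! = 576
prefactor² = (2J+1)*Δ*N² = 576/35
  k=0: +1/(0!*1!*1!*4!*0!*0!) = 1/24
  k=1: −1/(1!*0!*0!*3!*1!*1!) = -1/6
Σ = -1/8  ⇒  CG² = 576/35*(-1/8)² = 9/35
CG = −√(9/35) = -0.507093

−√(9/35) ≈ -0.507093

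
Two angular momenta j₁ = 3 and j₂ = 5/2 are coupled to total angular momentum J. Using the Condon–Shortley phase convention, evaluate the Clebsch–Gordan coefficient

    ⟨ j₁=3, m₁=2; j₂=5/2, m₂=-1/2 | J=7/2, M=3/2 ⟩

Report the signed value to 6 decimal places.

+0.308607

triangle: 2!×4!×3!/10! = 288/3628800
(j±m)!: 5!×1!×2!×3!×5!×2! = 345600
prefactor² = (2J+1)×Δ×N² = 1536/7
  k=0: +1/(0!×2!×1!×2!×3!×1!) = 1/24
  k=1: −1/(1!×1!×0!×1!×4!×2!) = -1/48
Σ = 1/48  ⇒  CG² = 1536/7×1/48² = 2/21
CG = +√(2/21) = +0.308607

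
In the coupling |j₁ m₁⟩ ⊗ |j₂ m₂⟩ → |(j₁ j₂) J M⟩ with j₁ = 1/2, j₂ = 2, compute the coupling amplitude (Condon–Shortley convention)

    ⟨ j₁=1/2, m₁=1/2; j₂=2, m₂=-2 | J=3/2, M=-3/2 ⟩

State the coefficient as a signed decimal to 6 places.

+√(4/5) = +0.894427

√[4·1!0!3!/5! · 1!0!0!4!0!3!] = √(144/5)
  +(−1)^0/∏(0,1,0,0,0,3)! = 1/6  (running 1/6)
⟨..|..⟩ = √(144/5)·(1/6) = +0.894427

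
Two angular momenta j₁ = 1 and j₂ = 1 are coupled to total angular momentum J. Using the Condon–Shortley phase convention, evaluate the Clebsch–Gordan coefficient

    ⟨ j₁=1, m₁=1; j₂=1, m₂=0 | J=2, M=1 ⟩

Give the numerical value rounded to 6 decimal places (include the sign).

+√(1/2) ≈ +0.707107

j₁+j₂−J=0  J+j₁−j₂=2  J−j₁+j₂=2  j₁+j₂+J+1=5
(j₁±m₁, j₂±m₂, J±M) = (2,0,1,1,3,1)
P² = 2
sum k=0..0:
  [0] +1/2 = 1/2
S = 1/2
C² = P²·S² = 1/2 ; C = +0.707107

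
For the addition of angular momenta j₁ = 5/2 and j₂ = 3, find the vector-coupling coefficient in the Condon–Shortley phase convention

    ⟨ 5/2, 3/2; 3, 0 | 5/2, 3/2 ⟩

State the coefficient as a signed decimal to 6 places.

triangle: 3!·2!·3!/9! = 72/362880
(j±m)!: 4!·1!·3!·3!·4!·1! = 20736
prefactor² = (2J+1)·Δ·N² = 864/35
  k=0: +1/(0!·3!·1!·3!·1!·0!) = 1/36
  k=1: −1/(1!·2!·0!·2!·2!·1!) = -1/8
Σ = -7/72  ⇒  CG² = 864/35·(-7/72)² = 7/30
CG = −√(7/30) = -0.483046

−√(7/30) ≈ -0.483046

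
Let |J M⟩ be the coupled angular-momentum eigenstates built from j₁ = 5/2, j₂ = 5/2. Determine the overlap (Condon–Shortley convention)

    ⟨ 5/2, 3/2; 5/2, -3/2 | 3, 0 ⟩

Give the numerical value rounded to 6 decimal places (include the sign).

j₁+j₂−J=2  J+j₁−j₂=3  J−j₁+j₂=3  j₁+j₂+J+1=9
(j₁±m₁, j₂±m₂, J±M) = (4,1,1,4,3,3)
P² = 144/5
sum k=0..1:
  [0] +1/8 = 1/8
  [1] −1/36 = -1/36
S = 7/72
C² = P²·S² = 49/180 ; C = +0.521749

+0.521749  (= +√(49/180))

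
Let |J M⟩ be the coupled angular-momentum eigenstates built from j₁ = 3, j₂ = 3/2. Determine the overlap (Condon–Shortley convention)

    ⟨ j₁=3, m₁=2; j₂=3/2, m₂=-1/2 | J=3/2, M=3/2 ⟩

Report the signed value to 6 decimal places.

-0.534522  (= −√(2/7))

j₁+j₂−J=3  J+j₁−j₂=3  J−j₁+j₂=0  j₁+j₂+J+1=7
(j₁±m₁, j₂±m₂, J±M) = (5,1,1,2,3,0)
P² = 288/7
sum k=1..1:
  [1] −1/12 = -1/12
S = -1/12
C² = P²·S² = 2/7 ; C = -0.534522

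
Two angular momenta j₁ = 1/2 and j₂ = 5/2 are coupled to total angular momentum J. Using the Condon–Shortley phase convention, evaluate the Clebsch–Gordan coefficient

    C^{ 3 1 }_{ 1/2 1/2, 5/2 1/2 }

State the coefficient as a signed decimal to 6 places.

+0.816497

√[7·0!1!5!/7! · 1!0!3!2!4!2!] = √(96)
  +(−1)^0/∏(0,0,0,3,1,2)! = 1/12  (running 1/12)
⟨..|..⟩ = √(96)·(1/12) = +0.816497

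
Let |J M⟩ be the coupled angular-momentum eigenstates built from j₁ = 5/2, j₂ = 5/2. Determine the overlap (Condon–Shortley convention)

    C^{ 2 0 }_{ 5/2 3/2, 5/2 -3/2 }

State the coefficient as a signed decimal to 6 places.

+0.109109

triangle: 3!×2!×2!/8! = 24/40320
(j±m)!: 4!×1!×1!×4!×2!×2! = 2304
prefactor² = (2J+1)×Δ×N² = 48/7
  k=0: +1/(0!×3!×1!×1!×1!×1!) = 1/6
  k=1: −1/(1!×2!×0!×0!×2!×2!) = -1/8
Σ = 1/24  ⇒  CG² = 48/7×1/24² = 1/84
CG = +√(1/84) = +0.109109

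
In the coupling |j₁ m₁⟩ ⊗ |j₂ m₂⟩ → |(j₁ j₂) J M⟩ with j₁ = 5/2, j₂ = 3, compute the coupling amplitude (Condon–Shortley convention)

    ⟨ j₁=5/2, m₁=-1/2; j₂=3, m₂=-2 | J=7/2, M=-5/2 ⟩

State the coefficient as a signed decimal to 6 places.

j₁+j₂−J=2  J+j₁−j₂=3  J−j₁+j₂=4  j₁+j₂+J+1=10
(j₁±m₁, j₂±m₂, J±M) = (2,3,1,5,1,6)
P² = 4608/7
sum k=0..1:
  [0] +1/72 = 1/72
  [1] −1/48 = -1/48
S = -1/144
C² = P²·S² = 2/63 ; C = -0.178174

−√(2/63) ≈ -0.178174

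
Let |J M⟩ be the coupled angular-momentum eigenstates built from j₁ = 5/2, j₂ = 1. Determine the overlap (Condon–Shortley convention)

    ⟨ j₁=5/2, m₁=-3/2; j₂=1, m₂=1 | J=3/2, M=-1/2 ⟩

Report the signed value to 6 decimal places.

j₁+j₂−J=2  J+j₁−j₂=3  J−j₁+j₂=0  j₁+j₂+J+1=6
(j₁±m₁, j₂±m₂, J±M) = (1,4,2,0,1,2)
P² = 32/5
sum k=2..2:
  [2] +1/4 = 1/4
S = 1/4
C² = P²·S² = 2/5 ; C = +0.632456

+√(2/5) = +0.632456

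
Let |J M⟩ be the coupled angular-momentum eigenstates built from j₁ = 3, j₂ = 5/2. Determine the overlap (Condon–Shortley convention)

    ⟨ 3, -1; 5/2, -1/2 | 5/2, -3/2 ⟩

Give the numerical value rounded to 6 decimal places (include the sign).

√[6·3!3!2!/9! · 2!4!2!3!1!4!] = √(576/35)
  +(−1)^1/∏(1,2,3,1,0,1)! = -1/12  (running -1/12)
  +(−1)^2/∏(2,1,2,0,1,2)! = 1/8  (running 1/24)
⟨..|..⟩ = √(576/35)·(1/24) = +0.169031

+0.169031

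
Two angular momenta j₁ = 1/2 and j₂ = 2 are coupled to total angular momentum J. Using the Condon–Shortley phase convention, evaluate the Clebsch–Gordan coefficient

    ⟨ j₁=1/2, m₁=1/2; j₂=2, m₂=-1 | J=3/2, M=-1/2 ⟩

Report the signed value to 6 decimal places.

+0.774597  (= +√(3/5))

j₁+j₂−J=1  J+j₁−j₂=0  J−j₁+j₂=3  j₁+j₂+J+1=5
(j₁±m₁, j₂±m₂, J±M) = (1,0,1,3,1,2)
P² = 12/5
sum k=0..0:
  [0] +1/2 = 1/2
S = 1/2
C² = P²·S² = 3/5 ; C = +0.774597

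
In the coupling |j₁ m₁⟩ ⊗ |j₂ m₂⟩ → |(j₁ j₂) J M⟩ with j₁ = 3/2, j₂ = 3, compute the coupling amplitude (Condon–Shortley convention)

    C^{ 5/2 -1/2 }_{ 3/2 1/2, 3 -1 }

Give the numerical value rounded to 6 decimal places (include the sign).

-0.119523

triangle: 2!·1!·4!/8! = 48/40320
(j±m)!: 2!·1!·2!·4!·2!·3! = 1152
prefactor² = (2J+1)·Δ·N² = 288/35
  k=0: +1/(0!·2!·1!·2!·0!·2!) = 1/8
  k=1: −1/(1!·1!·0!·1!·1!·3!) = -1/6
Σ = -1/24  ⇒  CG² = 288/35·(-1/24)² = 1/70
CG = −√(1/70) = -0.119523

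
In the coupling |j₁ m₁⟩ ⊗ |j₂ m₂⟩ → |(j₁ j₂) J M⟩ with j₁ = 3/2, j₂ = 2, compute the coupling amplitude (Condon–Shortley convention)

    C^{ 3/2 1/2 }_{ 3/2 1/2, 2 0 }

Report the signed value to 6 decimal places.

√[4·2!1!2!/6! · 2!1!2!2!2!1!] = √(16/45)
  +(−1)^0/∏(0,2,1,2,0,0)! = 1/4  (running 1/4)
  +(−1)^1/∏(1,1,0,1,1,1)! = -1  (running -3/4)
⟨..|..⟩ = √(16/45)·(-3/4) = -0.447214

−√(1/5) = -0.447214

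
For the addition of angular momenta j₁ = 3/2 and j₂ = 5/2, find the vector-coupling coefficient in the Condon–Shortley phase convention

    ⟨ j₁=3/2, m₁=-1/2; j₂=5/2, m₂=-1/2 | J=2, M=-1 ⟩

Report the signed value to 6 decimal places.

j₁+j₂−J=2  J+j₁−j₂=1  J−j₁+j₂=3  j₁+j₂+J+1=7
(j₁±m₁, j₂±m₂, J±M) = (1,2,2,3,1,3)
P² = 12/7
sum k=1..2:
  [1] −1/2 = -1/2
  [2] +1/12 = 1/12
S = -5/12
C² = P²·S² = 25/84 ; C = -0.545545

−√(25/84) ≈ -0.545545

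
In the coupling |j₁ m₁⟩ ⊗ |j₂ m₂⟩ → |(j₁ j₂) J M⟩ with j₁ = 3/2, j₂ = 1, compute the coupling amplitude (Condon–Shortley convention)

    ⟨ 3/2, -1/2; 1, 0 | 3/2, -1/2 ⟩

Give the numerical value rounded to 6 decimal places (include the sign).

j₁+j₂−J=1  J+j₁−j₂=2  J−j₁+j₂=1  j₁+j₂+J+1=5
(j₁±m₁, j₂±m₂, J±M) = (1,2,1,1,1,2)
P² = 4/15
sum k=0..1:
  [0] +1/2 = 1/2
  [1] −1/1 = -1
S = -1/2
C² = P²·S² = 1/15 ; C = -0.258199

-0.258199  (= −√(1/15))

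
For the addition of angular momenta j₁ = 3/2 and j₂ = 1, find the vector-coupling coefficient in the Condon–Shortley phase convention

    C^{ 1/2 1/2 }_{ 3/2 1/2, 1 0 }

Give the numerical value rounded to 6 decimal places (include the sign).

j₁+j₂−J=2  J+j₁−j₂=1  J−j₁+j₂=0  j₁+j₂+J+1=4
(j₁±m₁, j₂±m₂, J±M) = (2,1,1,1,1,0)
P² = 1/3
sum k=1..1:
  [1] −1/1 = -1
S = -1
C² = P²·S² = 1/3 ; C = -0.577350

−√(1/3) ≈ -0.577350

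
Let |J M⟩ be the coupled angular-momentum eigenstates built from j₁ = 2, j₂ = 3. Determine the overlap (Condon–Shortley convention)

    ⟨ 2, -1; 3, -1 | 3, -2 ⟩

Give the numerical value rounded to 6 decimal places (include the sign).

−√(1/4) ≈ -0.500000

√[7·2!2!4!/9! · 1!3!2!4!1!5!] = √(64)
  +(−1)^1/∏(1,1,2,1,0,3)! = -1/12  (running -1/12)
  +(−1)^2/∏(2,0,1,0,1,4)! = 1/48  (running -1/16)
⟨..|..⟩ = √(64)·(-1/16) = -0.500000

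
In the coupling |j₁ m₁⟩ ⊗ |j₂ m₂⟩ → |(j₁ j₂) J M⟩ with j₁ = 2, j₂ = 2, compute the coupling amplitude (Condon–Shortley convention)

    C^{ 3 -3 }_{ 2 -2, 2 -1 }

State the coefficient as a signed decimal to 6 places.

-0.707107

triangle: 1!·3!·3!/8! = 36/40320
(j±m)!: 0!·4!·1!·3!·0!·6! = 103680
prefactor² = (2J+1)·Δ·N² = 648
  k=1: −1/(1!·0!·3!·0!·0!·3!) = -1/36
Σ = -1/36  ⇒  CG² = 648·(-1/36)² = 1/2
CG = −√(1/2) = -0.707107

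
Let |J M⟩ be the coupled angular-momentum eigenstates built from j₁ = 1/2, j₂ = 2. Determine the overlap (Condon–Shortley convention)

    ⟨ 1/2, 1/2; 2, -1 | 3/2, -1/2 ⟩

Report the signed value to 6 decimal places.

√[4·1!0!3!/5! · 1!0!1!3!1!2!] = √(12/5)
  +(−1)^0/∏(0,1,0,1,0,2)! = 1/2  (running 1/2)
⟨..|..⟩ = √(12/5)·(1/2) = +0.774597

+√(3/5) = +0.774597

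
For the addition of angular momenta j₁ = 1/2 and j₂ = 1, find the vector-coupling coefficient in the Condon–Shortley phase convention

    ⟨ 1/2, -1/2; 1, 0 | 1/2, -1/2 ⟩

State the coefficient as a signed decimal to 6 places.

-0.577350  (= −√(1/3))

√[2·1!0!1!/3! · 0!1!1!1!0!1!] = √(1/3)
  +(−1)^1/∏(1,0,0,0,0,1)! = -1  (running -1)
⟨..|..⟩ = √(1/3)·(-1) = -0.577350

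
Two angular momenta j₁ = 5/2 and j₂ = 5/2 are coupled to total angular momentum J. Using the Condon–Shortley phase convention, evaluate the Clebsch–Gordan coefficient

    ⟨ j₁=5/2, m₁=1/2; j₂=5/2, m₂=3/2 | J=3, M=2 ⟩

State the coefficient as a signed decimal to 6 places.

-0.288675  (= −√(1/12))

j₁+j₂−J=2  J+j₁−j₂=3  J−j₁+j₂=3  j₁+j₂+J+1=9
(j₁±m₁, j₂±m₂, J±M) = (3,2,4,1,5,1)
P² = 48
sum k=1..2:
  [1] −1/12 = -1/12
  [2] +1/24 = 1/24
S = -1/24
C² = P²·S² = 1/12 ; C = -0.288675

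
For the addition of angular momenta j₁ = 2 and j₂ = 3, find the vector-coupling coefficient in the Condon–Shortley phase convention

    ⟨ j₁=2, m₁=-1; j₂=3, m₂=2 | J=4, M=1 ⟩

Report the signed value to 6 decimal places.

√[9·1!3!5!/10! · 1!3!5!1!5!3!] = √(6480/7)
  +(−1)^0/∏(0,1,3,5,0,0)! = 1/720  (running 1/720)
  +(−1)^1/∏(1,0,2,4,1,1)! = -1/48  (running -7/360)
⟨..|..⟩ = √(6480/7)·(-7/360) = -0.591608

-0.591608  (= −√(7/20))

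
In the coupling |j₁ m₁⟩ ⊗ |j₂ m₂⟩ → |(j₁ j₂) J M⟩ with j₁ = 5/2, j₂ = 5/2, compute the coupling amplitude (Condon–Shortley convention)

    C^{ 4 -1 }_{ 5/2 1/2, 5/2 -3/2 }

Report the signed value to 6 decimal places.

+√(5/14) ≈ +0.597614

√[9·1!4!4!/10! · 3!2!1!4!3!5!] = √(10368/35)
  +(−1)^0/∏(0,1,2,1,2,3)! = 1/24  (running 1/24)
  +(−1)^1/∏(1,0,1,0,3,4)! = -1/144  (running 5/144)
⟨..|..⟩ = √(10368/35)·(5/144) = +0.597614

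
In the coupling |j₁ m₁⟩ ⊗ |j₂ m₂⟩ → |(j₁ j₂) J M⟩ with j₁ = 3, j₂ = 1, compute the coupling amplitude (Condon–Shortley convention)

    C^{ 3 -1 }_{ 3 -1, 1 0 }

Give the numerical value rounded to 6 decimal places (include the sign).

−√(1/12) = -0.288675

√[7·1!5!1!/8! · 2!4!1!1!2!4!] = √(48)
  +(−1)^0/∏(0,1,4,1,1,0)! = 1/24  (running 1/24)
  +(−1)^1/∏(1,0,3,0,2,1)! = -1/12  (running -1/24)
⟨..|..⟩ = √(48)·(-1/24) = -0.288675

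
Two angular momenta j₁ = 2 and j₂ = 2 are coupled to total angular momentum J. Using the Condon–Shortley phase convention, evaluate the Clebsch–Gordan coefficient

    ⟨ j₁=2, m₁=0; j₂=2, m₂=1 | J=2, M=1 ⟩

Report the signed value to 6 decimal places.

−√(1/14) = -0.267261

j₁+j₂−J=2  J+j₁−j₂=2  J−j₁+j₂=2  j₁+j₂+J+1=7
(j₁±m₁, j₂±m₂, J±M) = (2,2,3,1,3,1)
P² = 8/7
sum k=1..2:
  [1] −1/2 = -1/2
  [2] +1/4 = 1/4
S = -1/4
C² = P²·S² = 1/14 ; C = -0.267261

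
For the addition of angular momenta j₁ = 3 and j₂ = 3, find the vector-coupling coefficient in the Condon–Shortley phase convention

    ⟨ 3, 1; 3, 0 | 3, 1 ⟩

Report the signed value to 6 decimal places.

triangle: 3!×3!×3!/10! = 216/3628800
(j±m)!: 4!×2!×3!×3!×4!×2! = 82944
prefactor² = (2J+1)×Δ×N² = 864/25
  k=0: +1/(0!×3!×2!×3!×1!×0!) = 1/72
  k=1: −1/(1!×2!×1!×2!×2!×1!) = -1/8
  k=2: +1/(2!×1!×0!×1!×3!×2!) = 1/24
Σ = -5/72  ⇒  CG² = 864/25×(-5/72)² = 1/6
CG = −√(1/6) = -0.408248

-0.408248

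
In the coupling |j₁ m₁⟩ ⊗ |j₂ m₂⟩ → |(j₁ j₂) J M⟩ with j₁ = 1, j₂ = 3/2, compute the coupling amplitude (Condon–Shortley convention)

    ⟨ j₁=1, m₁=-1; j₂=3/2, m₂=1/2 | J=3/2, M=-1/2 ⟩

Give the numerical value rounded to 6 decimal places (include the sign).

-0.730297

j₁+j₂−J=1  J+j₁−j₂=1  J−j₁+j₂=2  j₁+j₂+J+1=5
(j₁±m₁, j₂±m₂, J±M) = (0,2,2,1,1,2)
P² = 8/15
sum k=1..1:
  [1] −1/1 = -1
S = -1
C² = P²·S² = 8/15 ; C = -0.730297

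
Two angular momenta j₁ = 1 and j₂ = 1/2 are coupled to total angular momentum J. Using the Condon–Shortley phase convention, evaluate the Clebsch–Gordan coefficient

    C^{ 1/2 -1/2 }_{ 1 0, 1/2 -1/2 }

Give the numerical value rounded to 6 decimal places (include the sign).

triangle: 1!·1!·0!/3! = 1/6
(j±m)!: 1!·1!·0!·1!·0!·1! = 1
prefactor² = (2J+1)·Δ·N² = 1/3
  k=0: +1/(0!·1!·1!·0!·0!·0!) = 1
Σ = 1  ⇒  CG² = 1/3·1² = 1/3
CG = +√(1/3) = +0.577350

+√(1/3) = +0.577350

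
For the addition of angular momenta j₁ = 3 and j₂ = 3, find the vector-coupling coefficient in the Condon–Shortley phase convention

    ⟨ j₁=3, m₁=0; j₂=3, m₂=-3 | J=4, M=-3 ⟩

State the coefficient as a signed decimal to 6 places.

+√(9/22) = +0.639602

triangle: 2!*4!*4!/11! = 1152/39916800
(j±m)!: 3!*3!*0!*6!*1!*7! = 130636800
prefactor² = (2J+1)*Δ*N² = 373248/11
  k=0: +1/(0!*2!*3!*0!*1!*4!) = 1/288
Σ = 1/288  ⇒  CG² = 373248/11*1/288² = 9/22
CG = +√(9/22) = +0.639602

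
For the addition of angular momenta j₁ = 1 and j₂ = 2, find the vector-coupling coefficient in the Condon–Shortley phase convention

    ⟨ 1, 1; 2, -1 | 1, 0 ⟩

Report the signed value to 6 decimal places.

√[3·2!0!2!/5! · 2!0!1!3!1!1!] = √(6/5)
  +(−1)^0/∏(0,2,0,1,0,1)! = 1/2  (running 1/2)
⟨..|..⟩ = √(6/5)·(1/2) = +0.547723

+0.547723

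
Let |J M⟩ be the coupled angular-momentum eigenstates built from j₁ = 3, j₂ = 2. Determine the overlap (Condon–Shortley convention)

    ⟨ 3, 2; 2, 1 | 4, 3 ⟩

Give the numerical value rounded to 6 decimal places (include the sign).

triangle: 1!·5!·3!/10! = 720/3628800
(j±m)!: 5!·1!·3!·1!·7!·1! = 3628800
prefactor² = (2J+1)·Δ·N² = 6480
  k=0: +1/(0!·1!·1!·3!·4!·0!) = 1/144
  k=1: −1/(1!·0!·0!·2!·5!·1!) = -1/240
Σ = 1/360  ⇒  CG² = 6480·1/360² = 1/20
CG = +√(1/20) = +0.223607

+0.223607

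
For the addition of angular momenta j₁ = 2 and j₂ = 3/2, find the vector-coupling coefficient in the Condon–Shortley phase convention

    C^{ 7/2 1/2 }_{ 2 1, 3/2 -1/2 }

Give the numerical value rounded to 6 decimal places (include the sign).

j₁+j₂−J=0  J+j₁−j₂=4  J−j₁+j₂=3  j₁+j₂+J+1=8
(j₁±m₁, j₂±m₂, J±M) = (3,1,1,2,4,3)
P² = 1728/35
sum k=0..0:
  [0] +1/12 = 1/12
S = 1/12
C² = P²·S² = 12/35 ; C = +0.585540

+√(12/35) = +0.585540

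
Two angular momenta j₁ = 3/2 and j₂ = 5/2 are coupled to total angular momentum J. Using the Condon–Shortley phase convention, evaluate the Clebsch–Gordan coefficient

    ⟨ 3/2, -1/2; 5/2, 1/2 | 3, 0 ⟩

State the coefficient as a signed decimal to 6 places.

j₁+j₂−J=1  J+j₁−j₂=2  J−j₁+j₂=4  j₁+j₂+J+1=8
(j₁±m₁, j₂±m₂, J±M) = (1,2,3,2,3,3)
P² = 36/5
sum k=0..1:
  [0] +1/12 = 1/12
  [1] −1/4 = -1/4
S = -1/6
C² = P²·S² = 1/5 ; C = -0.447214

−√(1/5) ≈ -0.447214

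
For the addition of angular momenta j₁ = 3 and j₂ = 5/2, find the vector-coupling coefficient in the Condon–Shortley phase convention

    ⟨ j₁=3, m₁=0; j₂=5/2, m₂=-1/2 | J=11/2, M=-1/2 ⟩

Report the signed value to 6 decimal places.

j₁+j₂−J=0  J+j₁−j₂=6  J−j₁+j₂=5  j₁+j₂+J+1=12
(j₁±m₁, j₂±m₂, J±M) = (3,3,2,3,5,6)
P² = 6220800/77
sum k=0..0:
  [0] +1/432 = 1/432
S = 1/432
C² = P²·S² = 100/231 ; C = +0.657952

+0.657952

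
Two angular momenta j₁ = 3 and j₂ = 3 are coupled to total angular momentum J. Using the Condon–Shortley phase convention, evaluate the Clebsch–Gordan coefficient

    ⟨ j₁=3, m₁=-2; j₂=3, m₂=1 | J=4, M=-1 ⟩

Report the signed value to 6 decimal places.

+0.455842  (= +√(16/77))

√[9·2!4!4!/11! · 1!5!4!2!3!5!] = √(82944/77)
  +(−1)^1/∏(1,1,4,3,0,1)! = -1/144  (running -1/144)
  +(−1)^2/∏(2,0,3,2,1,2)! = 1/48  (running 1/72)
⟨..|..⟩ = √(82944/77)·(1/72) = +0.455842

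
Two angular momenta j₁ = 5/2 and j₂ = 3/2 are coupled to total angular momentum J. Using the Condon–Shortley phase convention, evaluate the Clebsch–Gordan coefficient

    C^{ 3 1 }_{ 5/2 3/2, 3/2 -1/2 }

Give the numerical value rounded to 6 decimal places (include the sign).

√[7·1!4!2!/8! · 4!1!1!2!4!2!] = √(96/5)
  +(−1)^0/∏(0,1,1,1,3,1)! = 1/6  (running 1/6)
  +(−1)^1/∏(1,0,0,0,4,2)! = -1/48  (running 7/48)
⟨..|..⟩ = √(96/5)·(7/48) = +0.639010

+0.639010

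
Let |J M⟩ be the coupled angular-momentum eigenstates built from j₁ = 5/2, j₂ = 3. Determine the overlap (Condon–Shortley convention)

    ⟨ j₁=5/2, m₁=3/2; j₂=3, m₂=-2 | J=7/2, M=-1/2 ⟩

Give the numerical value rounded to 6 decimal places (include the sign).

triangle: 2!*3!*4!/10! = 288/3628800
(j±m)!: 4!*1!*1!*5!*3!*4! = 414720
prefactor² = (2J+1)*Δ*N² = 9216/35
  k=0: +1/(0!*2!*1!*1!*2!*3!) = 1/24
  k=1: −1/(1!*1!*0!*0!*3!*4!) = -1/144
Σ = 5/144  ⇒  CG² = 9216/35*5/144² = 20/63
CG = +√(20/63) = +0.563436

+0.563436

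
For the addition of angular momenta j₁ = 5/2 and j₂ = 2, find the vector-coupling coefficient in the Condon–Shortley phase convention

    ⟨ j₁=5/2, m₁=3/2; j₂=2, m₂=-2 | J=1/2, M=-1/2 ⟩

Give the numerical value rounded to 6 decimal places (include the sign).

j₁+j₂−J=4  J+j₁−j₂=1  J−j₁+j₂=0  j₁+j₂+J+1=6
(j₁±m₁, j₂±m₂, J±M) = (4,1,0,4,0,1)
P² = 192/5
sum k=0..0:
  [0] +1/24 = 1/24
S = 1/24
C² = P²·S² = 1/15 ; C = +0.258199

+0.258199  (= +√(1/15))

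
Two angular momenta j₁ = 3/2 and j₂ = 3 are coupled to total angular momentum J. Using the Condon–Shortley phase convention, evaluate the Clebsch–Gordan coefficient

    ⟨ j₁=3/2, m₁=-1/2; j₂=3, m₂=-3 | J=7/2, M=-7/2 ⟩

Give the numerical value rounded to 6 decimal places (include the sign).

√[8·1!2!5!/9! · 1!2!0!6!0!7!] = √(38400)
  +(−1)^0/∏(0,1,2,0,0,5)! = 1/240  (running 1/240)
⟨..|..⟩ = √(38400)·(1/240) = +0.816497

+√(2/3) ≈ +0.816497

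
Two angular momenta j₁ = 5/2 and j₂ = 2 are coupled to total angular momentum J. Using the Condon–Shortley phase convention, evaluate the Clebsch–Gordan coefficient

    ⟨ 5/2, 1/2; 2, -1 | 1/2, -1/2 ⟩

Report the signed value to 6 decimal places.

-0.365148

√[2·4!1!0!/6! · 3!2!1!3!0!1!] = √(24/5)
  +(−1)^1/∏(1,3,1,0,0,0)! = -1/6  (running -1/6)
⟨..|..⟩ = √(24/5)·(-1/6) = -0.365148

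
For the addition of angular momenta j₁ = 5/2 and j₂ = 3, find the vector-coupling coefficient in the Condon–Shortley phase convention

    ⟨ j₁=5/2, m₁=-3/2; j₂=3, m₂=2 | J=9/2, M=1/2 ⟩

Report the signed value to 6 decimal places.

-0.510355

√[10·1!4!5!/11! · 1!4!5!1!5!4!] = √(460800/77)
  +(−1)^0/∏(0,1,4,5,0,0)! = 1/2880  (running 1/2880)
  +(−1)^1/∏(1,0,3,4,1,1)! = -1/144  (running -19/2880)
⟨..|..⟩ = √(460800/77)·(-19/2880) = -0.510355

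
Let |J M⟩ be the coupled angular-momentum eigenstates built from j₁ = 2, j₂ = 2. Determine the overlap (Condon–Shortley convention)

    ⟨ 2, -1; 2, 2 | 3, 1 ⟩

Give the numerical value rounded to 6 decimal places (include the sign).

−√(3/10) ≈ -0.547723

j₁+j₂−J=1  J+j₁−j₂=3  J−j₁+j₂=3  j₁+j₂+J+1=8
(j₁±m₁, j₂±m₂, J±M) = (1,3,4,0,4,2)
P² = 216/5
sum k=1..1:
  [1] −1/12 = -1/12
S = -1/12
C² = P²·S² = 3/10 ; C = -0.547723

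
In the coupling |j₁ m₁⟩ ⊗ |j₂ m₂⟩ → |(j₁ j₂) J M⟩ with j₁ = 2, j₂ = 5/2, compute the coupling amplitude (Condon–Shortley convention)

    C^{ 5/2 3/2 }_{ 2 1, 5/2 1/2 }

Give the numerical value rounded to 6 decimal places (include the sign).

-0.414039  (= −√(6/35))

j₁+j₂−J=2  J+j₁−j₂=2  J−j₁+j₂=3  j₁+j₂+J+1=8
(j₁±m₁, j₂±m₂, J±M) = (3,1,3,2,4,1)
P² = 216/35
sum k=0..1:
  [0] +1/12 = 1/12
  [1] −1/4 = -1/4
S = -1/6
C² = P²·S² = 6/35 ; C = -0.414039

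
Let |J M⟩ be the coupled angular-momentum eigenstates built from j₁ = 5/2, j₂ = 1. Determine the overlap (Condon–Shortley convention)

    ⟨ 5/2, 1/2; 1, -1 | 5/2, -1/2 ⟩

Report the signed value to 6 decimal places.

√[6·1!4!1!/7! · 3!2!0!2!2!3!] = √(288/35)
  +(−1)^0/∏(0,1,2,0,2,1)! = 1/4  (running 1/4)
⟨..|..⟩ = √(288/35)·(1/4) = +0.717137

+√(18/35) ≈ +0.717137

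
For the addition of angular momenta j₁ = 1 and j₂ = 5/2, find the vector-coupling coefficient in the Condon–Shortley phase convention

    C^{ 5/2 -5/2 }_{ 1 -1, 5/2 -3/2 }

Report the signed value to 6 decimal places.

−√(2/7) = -0.534522

triangle: 1!*1!*4!/7! = 24/5040
(j±m)!: 0!*2!*1!*4!*0!*5! = 5760
prefactor² = (2J+1)*Δ*N² = 1152/7
  k=1: −1/(1!*0!*1!*0!*0!*4!) = -1/24
Σ = -1/24  ⇒  CG² = 1152/7*(-1/24)² = 2/7
CG = −√(2/7) = -0.534522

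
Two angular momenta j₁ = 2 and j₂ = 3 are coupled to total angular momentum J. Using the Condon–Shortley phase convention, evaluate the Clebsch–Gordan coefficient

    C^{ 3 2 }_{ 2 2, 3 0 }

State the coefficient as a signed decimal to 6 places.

triangle: 2!·2!·4!/9! = 96/362880
(j±m)!: 4!·0!·3!·3!·5!·1! = 103680
prefactor² = (2J+1)·Δ·N² = 192
  k=0: +1/(0!·2!·0!·3!·2!·1!) = 1/24
Σ = 1/24  ⇒  CG² = 192·1/24² = 1/3
CG = +√(1/3) = +0.577350

+√(1/3) ≈ +0.577350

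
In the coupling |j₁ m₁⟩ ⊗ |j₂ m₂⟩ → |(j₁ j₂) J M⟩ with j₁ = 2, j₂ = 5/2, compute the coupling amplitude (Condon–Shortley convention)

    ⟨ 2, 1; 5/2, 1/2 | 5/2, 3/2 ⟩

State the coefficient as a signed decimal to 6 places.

-0.414039  (= −√(6/35))

√[6·2!2!3!/8! · 3!1!3!2!4!1!] = √(216/35)
  +(−1)^0/∏(0,2,1,3,1,0)! = 1/12  (running 1/12)
  +(−1)^1/∏(1,1,0,2,2,1)! = -1/4  (running -1/6)
⟨..|..⟩ = √(216/35)·(-1/6) = -0.414039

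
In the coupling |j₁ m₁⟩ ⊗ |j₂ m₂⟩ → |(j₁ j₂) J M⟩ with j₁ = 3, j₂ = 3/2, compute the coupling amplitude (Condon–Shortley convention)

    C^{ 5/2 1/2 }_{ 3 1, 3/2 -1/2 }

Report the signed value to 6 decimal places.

√[6·2!4!1!/8! · 4!2!1!2!3!2!] = √(288/35)
  +(−1)^0/∏(0,2,2,1,2,0)! = 1/8  (running 1/8)
  +(−1)^1/∏(1,1,1,0,3,1)! = -1/6  (running -1/24)
⟨..|..⟩ = √(288/35)·(-1/24) = -0.119523

-0.119523  (= −√(1/70))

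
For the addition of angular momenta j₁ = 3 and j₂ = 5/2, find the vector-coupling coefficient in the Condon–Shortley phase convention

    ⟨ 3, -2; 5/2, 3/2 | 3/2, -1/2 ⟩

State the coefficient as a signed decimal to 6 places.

-0.218218  (= −√(1/21))

triangle: 4!·2!·1!/8! = 48/40320
(j±m)!: 1!·5!·4!·1!·1!·2! = 5760
prefactor² = (2J+1)·Δ·N² = 192/7
  k=3: −1/(3!·1!·2!·1!·0!·0!) = -1/12
  k=4: +1/(4!·0!·1!·0!·1!·1!) = 1/24
Σ = -1/24  ⇒  CG² = 192/7·(-1/24)² = 1/21
CG = −√(1/21) = -0.218218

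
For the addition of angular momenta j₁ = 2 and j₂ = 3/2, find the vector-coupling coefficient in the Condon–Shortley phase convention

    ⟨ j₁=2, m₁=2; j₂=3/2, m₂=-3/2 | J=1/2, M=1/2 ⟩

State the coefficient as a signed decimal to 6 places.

+0.632456  (= +√(2/5))

triangle: 3!×1!×0!/5! = 6/120
(j±m)!: 4!×0!×0!×3!×1!×0! = 144
prefactor² = (2J+1)×Δ×N² = 72/5
  k=0: +1/(0!×3!×0!×0!×1!×0!) = 1/6
Σ = 1/6  ⇒  CG² = 72/5×1/6² = 2/5
CG = +√(2/5) = +0.632456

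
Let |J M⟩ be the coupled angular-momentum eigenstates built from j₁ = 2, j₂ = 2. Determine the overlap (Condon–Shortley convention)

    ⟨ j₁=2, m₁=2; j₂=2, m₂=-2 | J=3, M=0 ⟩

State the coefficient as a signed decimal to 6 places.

triangle: 1!×3!×3!/8! = 36/40320
(j±m)!: 4!×0!×0!×4!×3!×3! = 20736
prefactor² = (2J+1)×Δ×N² = 648/5
  k=0: +1/(0!×1!×0!×0!×3!×3!) = 1/36
Σ = 1/36  ⇒  CG² = 648/5×1/36² = 1/10
CG = +√(1/10) = +0.316228

+0.316228  (= +√(1/10))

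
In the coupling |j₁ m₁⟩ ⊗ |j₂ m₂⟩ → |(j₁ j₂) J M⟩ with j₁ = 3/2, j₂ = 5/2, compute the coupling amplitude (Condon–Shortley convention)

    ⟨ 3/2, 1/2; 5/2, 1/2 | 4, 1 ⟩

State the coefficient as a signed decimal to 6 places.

√[9·0!3!5!/9! · 2!1!3!2!5!3!] = √(2160/7)
  +(−1)^0/∏(0,0,1,3,2,2)! = 1/24  (running 1/24)
⟨..|..⟩ = √(2160/7)·(1/24) = +0.731925

+√(15/28) ≈ +0.731925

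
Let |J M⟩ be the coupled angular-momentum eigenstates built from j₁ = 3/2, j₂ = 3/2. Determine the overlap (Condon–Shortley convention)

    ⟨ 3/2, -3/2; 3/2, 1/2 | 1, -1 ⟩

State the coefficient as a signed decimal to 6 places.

+0.547723  (= +√(3/10))

√[3·2!1!1!/5! · 0!3!2!1!0!2!] = √(6/5)
  +(−1)^2/∏(2,0,1,0,0,1)! = 1/2  (running 1/2)
⟨..|..⟩ = √(6/5)·(1/2) = +0.547723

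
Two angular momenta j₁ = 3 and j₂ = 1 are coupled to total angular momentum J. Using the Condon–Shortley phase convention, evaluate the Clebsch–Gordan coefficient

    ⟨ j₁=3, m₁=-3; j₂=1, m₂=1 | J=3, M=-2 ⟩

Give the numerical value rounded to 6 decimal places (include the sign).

-0.500000

triangle: 1!*5!*1!/8! = 120/40320
(j±m)!: 0!*6!*2!*0!*1!*5! = 172800
prefactor² = (2J+1)*Δ*N² = 3600
  k=1: −1/(1!*0!*5!*1!*0!*0!) = -1/120
Σ = -1/120  ⇒  CG² = 3600*(-1/120)² = 1/4
CG = −√(1/4) = -0.500000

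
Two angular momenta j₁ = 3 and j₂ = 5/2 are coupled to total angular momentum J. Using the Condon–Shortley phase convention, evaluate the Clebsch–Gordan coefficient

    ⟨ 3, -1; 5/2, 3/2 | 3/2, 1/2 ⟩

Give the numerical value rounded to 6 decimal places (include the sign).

triangle: 4!×2!×1!/8! = 48/40320
(j±m)!: 2!×4!×4!×1!×2!×1! = 2304
prefactor² = (2J+1)×Δ×N² = 384/35
  k=3: −1/(3!×1!×1!×1!×1!×0!) = -1/6
  k=4: +1/(4!×0!×0!×0!×2!×1!) = 1/48
Σ = -7/48  ⇒  CG² = 384/35×(-7/48)² = 7/30
CG = −√(7/30) = -0.483046

−√(7/30) = -0.483046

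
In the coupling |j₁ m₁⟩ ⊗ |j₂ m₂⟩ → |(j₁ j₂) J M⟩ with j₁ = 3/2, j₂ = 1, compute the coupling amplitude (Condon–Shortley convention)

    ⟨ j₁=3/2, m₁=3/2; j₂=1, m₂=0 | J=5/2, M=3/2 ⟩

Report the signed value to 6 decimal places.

√[6·0!3!2!/6! · 3!0!1!1!4!1!] = √(72/5)
  +(−1)^0/∏(0,0,0,1,3,1)! = 1/6  (running 1/6)
⟨..|..⟩ = √(72/5)·(1/6) = +0.632456

+0.632456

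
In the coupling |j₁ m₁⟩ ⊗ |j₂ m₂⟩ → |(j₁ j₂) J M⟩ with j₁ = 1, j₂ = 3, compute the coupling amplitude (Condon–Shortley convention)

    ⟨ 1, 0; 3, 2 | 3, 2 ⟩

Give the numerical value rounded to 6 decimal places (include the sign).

triangle: 1!·1!·5!/8! = 120/40320
(j±m)!: 1!·1!·5!·1!·5!·1! = 14400
prefactor² = (2J+1)·Δ·N² = 300
  k=0: +1/(0!·1!·1!·5!·0!·0!) = 1/120
  k=1: −1/(1!·0!·0!·4!·1!·1!) = -1/24
Σ = -1/30  ⇒  CG² = 300·(-1/30)² = 1/3
CG = −√(1/3) = -0.577350

−√(1/3) = -0.577350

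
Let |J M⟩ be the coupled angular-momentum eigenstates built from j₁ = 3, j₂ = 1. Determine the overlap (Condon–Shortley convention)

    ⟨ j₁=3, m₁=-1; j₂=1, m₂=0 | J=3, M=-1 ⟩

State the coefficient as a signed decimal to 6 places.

−√(1/12) ≈ -0.288675

√[7·1!5!1!/8! · 2!4!1!1!2!4!] = √(48)
  +(−1)^0/∏(0,1,4,1,1,0)! = 1/24  (running 1/24)
  +(−1)^1/∏(1,0,3,0,2,1)! = -1/12  (running -1/24)
⟨..|..⟩ = √(48)·(-1/24) = -0.288675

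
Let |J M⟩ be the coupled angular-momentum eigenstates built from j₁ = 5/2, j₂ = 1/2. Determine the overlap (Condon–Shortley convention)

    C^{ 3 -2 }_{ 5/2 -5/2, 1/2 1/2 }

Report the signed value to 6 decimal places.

triangle: 0!×5!×1!/7! = 120/5040
(j±m)!: 0!×5!×1!×0!×1!×5! = 14400
prefactor² = (2J+1)×Δ×N² = 2400
  k=0: +1/(0!×0!×5!×1!×0!×0!) = 1/120
Σ = 1/120  ⇒  CG² = 2400×1/120² = 1/6
CG = +√(1/6) = +0.408248

+√(1/6) ≈ +0.408248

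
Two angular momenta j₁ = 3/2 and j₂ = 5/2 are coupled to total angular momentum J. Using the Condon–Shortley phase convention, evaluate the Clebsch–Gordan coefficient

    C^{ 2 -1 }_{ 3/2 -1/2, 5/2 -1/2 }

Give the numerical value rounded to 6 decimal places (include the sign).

−√(25/84) = -0.545545

√[5·2!1!3!/7! · 1!2!2!3!1!3!] = √(12/7)
  +(−1)^1/∏(1,1,1,1,0,2)! = -1/2  (running -1/2)
  +(−1)^2/∏(2,0,0,0,1,3)! = 1/12  (running -5/12)
⟨..|..⟩ = √(12/7)·(-5/12) = -0.545545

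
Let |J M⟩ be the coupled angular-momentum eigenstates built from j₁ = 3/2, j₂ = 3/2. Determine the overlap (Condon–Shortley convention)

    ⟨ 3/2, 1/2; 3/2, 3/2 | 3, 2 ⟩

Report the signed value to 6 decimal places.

triangle: 0!*3!*3!/7! = 36/5040
(j±m)!: 2!*1!*3!*0!*5!*1! = 1440
prefactor² = (2J+1)*Δ*N² = 72
  k=0: +1/(0!*0!*1!*3!*2!*0!) = 1/12
Σ = 1/12  ⇒  CG² = 72*1/12² = 1/2
CG = +√(1/2) = +0.707107

+√(1/2) = +0.707107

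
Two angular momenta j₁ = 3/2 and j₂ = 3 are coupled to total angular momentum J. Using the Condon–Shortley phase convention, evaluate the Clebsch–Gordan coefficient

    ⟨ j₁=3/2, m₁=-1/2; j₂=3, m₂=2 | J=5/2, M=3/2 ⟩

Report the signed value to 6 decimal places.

+√(1/14) ≈ +0.267261

triangle: 2!·1!·4!/8! = 48/40320
(j±m)!: 1!·2!·5!·1!·4!·1! = 5760
prefactor² = (2J+1)·Δ·N² = 288/7
  k=1: −1/(1!·1!·1!·4!·0!·0!) = -1/24
  k=2: +1/(2!·0!·0!·3!·1!·1!) = 1/12
Σ = 1/24  ⇒  CG² = 288/7·1/24² = 1/14
CG = +√(1/14) = +0.267261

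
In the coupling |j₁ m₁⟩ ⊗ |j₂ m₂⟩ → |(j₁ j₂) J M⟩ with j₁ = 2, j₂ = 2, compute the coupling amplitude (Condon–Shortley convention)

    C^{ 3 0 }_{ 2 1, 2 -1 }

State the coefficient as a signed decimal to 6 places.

√[7·1!3!3!/8! · 3!1!1!3!3!3!] = √(81/10)
  +(−1)^0/∏(0,1,1,1,2,2)! = 1/4  (running 1/4)
  +(−1)^1/∏(1,0,0,0,3,3)! = -1/36  (running 2/9)
⟨..|..⟩ = √(81/10)·(2/9) = +0.632456

+0.632456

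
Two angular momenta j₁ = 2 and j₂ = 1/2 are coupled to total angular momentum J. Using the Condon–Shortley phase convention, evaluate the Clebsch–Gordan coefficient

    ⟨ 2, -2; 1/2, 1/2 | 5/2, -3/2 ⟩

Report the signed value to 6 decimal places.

triangle: 0!×4!×1!/6! = 24/720
(j±m)!: 0!×4!×1!×0!×1!×4! = 576
prefactor² = (2J+1)×Δ×N² = 576/5
  k=0: +1/(0!×0!×4!×1!×0!×0!) = 1/24
Σ = 1/24  ⇒  CG² = 576/5×1/24² = 1/5
CG = +√(1/5) = +0.447214

+0.447214  (= +√(1/5))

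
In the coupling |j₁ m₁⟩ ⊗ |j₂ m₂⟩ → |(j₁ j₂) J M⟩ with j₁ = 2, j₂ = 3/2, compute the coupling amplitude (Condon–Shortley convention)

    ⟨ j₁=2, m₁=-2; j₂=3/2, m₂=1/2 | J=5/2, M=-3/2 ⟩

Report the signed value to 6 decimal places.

j₁+j₂−J=1  J+j₁−j₂=3  J−j₁+j₂=2  j₁+j₂+J+1=7
(j₁±m₁, j₂±m₂, J±M) = (0,4,2,1,1,4)
P² = 576/35
sum k=1..1:
  [1] −1/6 = -1/6
S = -1/6
C² = P²·S² = 16/35 ; C = -0.676123

-0.676123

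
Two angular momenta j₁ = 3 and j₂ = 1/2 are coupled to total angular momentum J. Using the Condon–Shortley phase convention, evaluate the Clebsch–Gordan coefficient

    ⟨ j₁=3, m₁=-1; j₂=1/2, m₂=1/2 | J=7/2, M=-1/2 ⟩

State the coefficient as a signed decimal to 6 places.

triangle: 0!*6!*1!/8! = 720/40320
(j±m)!: 2!*4!*1!*0!*3!*4! = 6912
prefactor² = (2J+1)*Δ*N² = 6912/7
  k=0: +1/(0!*0!*4!*1!*2!*0!) = 1/48
Σ = 1/48  ⇒  CG² = 6912/7*1/48² = 3/7
CG = +√(3/7) = +0.654654

+0.654654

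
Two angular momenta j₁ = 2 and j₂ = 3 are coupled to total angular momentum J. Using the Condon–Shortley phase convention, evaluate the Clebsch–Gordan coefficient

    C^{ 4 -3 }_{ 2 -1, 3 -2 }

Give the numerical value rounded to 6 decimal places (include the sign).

+0.223607

triangle: 1!·3!·5!/10! = 720/3628800
(j±m)!: 1!·3!·1!·5!·1!·7! = 3628800
prefactor² = (2J+1)·Δ·N² = 6480
  k=0: +1/(0!·1!·3!·1!·0!·4!) = 1/144
  k=1: −1/(1!·0!·2!·0!·1!·5!) = -1/240
Σ = 1/360  ⇒  CG² = 6480·1/360² = 1/20
CG = +√(1/20) = +0.223607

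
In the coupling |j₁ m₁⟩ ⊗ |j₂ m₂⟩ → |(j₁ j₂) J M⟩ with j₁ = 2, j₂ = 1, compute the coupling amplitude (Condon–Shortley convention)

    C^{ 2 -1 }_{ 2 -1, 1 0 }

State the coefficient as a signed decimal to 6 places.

triangle: 1!*3!*1!/6! = 6/720
(j±m)!: 1!*3!*1!*1!*1!*3! = 36
prefactor² = (2J+1)*Δ*N² = 3/2
  k=0: +1/(0!*1!*3!*1!*0!*0!) = 1/6
  k=1: −1/(1!*0!*2!*0!*1!*1!) = -1/2
Σ = -1/3  ⇒  CG² = 3/2*(-1/3)² = 1/6
CG = −√(1/6) = -0.408248

−√(1/6) ≈ -0.408248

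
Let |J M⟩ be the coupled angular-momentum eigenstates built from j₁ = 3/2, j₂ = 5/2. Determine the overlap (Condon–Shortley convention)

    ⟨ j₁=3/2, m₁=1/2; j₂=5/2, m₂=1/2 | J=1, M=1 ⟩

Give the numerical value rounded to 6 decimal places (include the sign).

j₁+j₂−J=3  J+j₁−j₂=0  J−j₁+j₂=2  j₁+j₂+J+1=6
(j₁±m₁, j₂±m₂, J±M) = (2,1,3,2,2,0)
P² = 12/5
sum k=1..1:
  [1] −1/4 = -1/4
S = -1/4
C² = P²·S² = 3/20 ; C = -0.387298

−√(3/20) = -0.387298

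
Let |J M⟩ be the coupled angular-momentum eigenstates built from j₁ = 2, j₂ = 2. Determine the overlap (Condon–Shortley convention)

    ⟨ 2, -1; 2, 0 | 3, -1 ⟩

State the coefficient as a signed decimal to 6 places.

j₁+j₂−J=1  J+j₁−j₂=3  J−j₁+j₂=3  j₁+j₂+J+1=8
(j₁±m₁, j₂±m₂, J±M) = (1,3,2,2,2,4)
P² = 36/5
sum k=0..1:
  [0] +1/12 = 1/12
  [1] −1/4 = -1/4
S = -1/6
C² = P²·S² = 1/5 ; C = -0.447214

-0.447214  (= −√(1/5))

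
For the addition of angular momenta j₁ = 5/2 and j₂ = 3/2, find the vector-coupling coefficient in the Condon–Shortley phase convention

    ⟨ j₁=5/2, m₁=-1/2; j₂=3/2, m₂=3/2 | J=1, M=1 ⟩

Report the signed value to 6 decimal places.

-0.223607  (= −√(1/20))

j₁+j₂−J=3  J+j₁−j₂=2  J−j₁+j₂=0  j₁+j₂+J+1=6
(j₁±m₁, j₂±m₂, J±M) = (2,3,3,0,2,0)
P² = 36/5
sum k=3..3:
  [3] −1/12 = -1/12
S = -1/12
C² = P²·S² = 1/20 ; C = -0.223607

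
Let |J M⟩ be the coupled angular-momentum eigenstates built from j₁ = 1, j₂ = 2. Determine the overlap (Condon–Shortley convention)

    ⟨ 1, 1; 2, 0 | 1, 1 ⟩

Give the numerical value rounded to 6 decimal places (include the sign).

j₁+j₂−J=2  J+j₁−j₂=0  J−j₁+j₂=2  j₁+j₂+J+1=5
(j₁±m₁, j₂±m₂, J±M) = (2,0,2,2,2,0)
P² = 8/5
sum k=0..0:
  [0] +1/4 = 1/4
S = 1/4
C² = P²·S² = 1/10 ; C = +0.316228

+√(1/10) = +0.316228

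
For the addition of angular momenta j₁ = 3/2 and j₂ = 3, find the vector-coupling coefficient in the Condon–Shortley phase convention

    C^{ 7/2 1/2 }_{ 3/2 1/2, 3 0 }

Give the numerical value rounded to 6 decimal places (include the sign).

√[8·1!2!5!/9! · 2!1!3!3!4!3!] = √(384/7)
  +(−1)^0/∏(0,1,1,3,1,2)! = 1/12  (running 1/12)
  +(−1)^1/∏(1,0,0,2,2,3)! = -1/24  (running 1/24)
⟨..|..⟩ = √(384/7)·(1/24) = +0.308607

+0.308607  (= +√(2/21))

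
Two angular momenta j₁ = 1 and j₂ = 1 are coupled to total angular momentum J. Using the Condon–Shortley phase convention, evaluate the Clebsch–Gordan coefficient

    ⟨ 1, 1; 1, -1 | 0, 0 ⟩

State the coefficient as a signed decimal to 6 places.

√[1·2!0!0!/3! · 2!0!0!2!0!0!] = √(4/3)
  +(−1)^0/∏(0,2,0,0,0,0)! = 1/2  (running 1/2)
⟨..|..⟩ = √(4/3)·(1/2) = +0.577350

+0.577350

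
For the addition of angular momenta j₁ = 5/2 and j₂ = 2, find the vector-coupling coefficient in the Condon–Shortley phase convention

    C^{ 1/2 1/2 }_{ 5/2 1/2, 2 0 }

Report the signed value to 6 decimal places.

√[2·4!1!0!/6! · 3!2!2!2!1!0!] = √(16/5)
  +(−1)^2/∏(2,2,0,0,1,0)! = 1/4  (running 1/4)
⟨..|..⟩ = √(16/5)·(1/4) = +0.447214

+√(1/5) ≈ +0.447214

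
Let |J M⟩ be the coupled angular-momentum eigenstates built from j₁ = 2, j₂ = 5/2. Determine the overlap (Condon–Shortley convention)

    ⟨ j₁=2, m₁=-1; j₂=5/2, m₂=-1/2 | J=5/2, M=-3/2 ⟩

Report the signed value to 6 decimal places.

√[6·2!2!3!/8! · 1!3!2!3!1!4!] = √(216/35)
  +(−1)^1/∏(1,1,2,1,0,2)! = -1/4  (running -1/4)
  +(−1)^2/∏(2,0,1,0,1,3)! = 1/12  (running -1/6)
⟨..|..⟩ = √(216/35)·(-1/6) = -0.414039

-0.414039  (= −√(6/35))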